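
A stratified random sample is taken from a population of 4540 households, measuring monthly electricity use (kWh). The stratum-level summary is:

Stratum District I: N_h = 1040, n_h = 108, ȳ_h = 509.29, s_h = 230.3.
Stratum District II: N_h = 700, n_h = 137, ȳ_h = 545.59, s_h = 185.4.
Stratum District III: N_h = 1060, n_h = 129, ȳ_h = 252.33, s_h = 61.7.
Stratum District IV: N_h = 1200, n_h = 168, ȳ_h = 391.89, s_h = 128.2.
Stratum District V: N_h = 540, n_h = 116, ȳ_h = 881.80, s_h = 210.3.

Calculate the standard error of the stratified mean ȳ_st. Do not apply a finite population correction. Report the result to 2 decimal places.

SE(ȳ_st) ≈ 6.75

V̂(ȳ_st) = Σ W_h² s_h²/n_h, with W_h = N_h/N and N = 4540:
  stratum District I: (1040/4540)²·230.3²/108 = 25.7703
  stratum District II: (700/4540)²·185.4²/137 = 5.96463
  stratum District III: (1060/4540)²·61.7²/129 = 1.60872
  stratum District IV: (1200/4540)²·128.2²/168 = 6.83467
  stratum District V: (540/4540)²·210.3²/116 = 5.39382
V̂(ȳ_st) = 45.5721
SE(ȳ_st) = √45.5721 = 6.75071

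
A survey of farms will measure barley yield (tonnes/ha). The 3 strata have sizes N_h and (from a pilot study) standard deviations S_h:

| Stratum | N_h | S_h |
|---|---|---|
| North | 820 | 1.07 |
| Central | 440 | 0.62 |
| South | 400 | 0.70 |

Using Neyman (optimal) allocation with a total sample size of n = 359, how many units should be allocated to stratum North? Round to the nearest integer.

Neyman allocation: n_h = n · N_h S_h / Σ N_i S_i, with n = 359.
  stratum North: N_h·S_h = 820·1.07 = 877.40
  stratum Central: N_h·S_h = 440·0.62 = 272.80
  stratum South: N_h·S_h = 400·0.70 = 280.00
Σ N_h S_h = 1430.20
n for stratum North = 359·877.40/1430.20 = 220.240 → 220

220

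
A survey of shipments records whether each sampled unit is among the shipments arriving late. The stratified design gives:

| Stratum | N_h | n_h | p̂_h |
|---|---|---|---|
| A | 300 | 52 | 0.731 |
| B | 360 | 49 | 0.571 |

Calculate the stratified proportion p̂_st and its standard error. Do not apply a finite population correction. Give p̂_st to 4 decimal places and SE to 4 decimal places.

p̂_st ≈ 0.6437, SE ≈ 0.0481

N = 660; stratum weights W_h = N_h/N.
p̂_st = Σ W_h p̂_h = (300·0.731 + 360·0.571)/660 = 0.64373
V̂(p̂_st) = Σ W_h² p̂_h(1−p̂_h)/(n_h−1):
  stratum A: (300/660)²·0.731·0.269/51 = 0.000796625
  stratum B: (360/660)²·0.571·0.429/48 = 0.00151834
V̂(p̂_st) = 0.00231497; SE = √V̂ = 0.0481141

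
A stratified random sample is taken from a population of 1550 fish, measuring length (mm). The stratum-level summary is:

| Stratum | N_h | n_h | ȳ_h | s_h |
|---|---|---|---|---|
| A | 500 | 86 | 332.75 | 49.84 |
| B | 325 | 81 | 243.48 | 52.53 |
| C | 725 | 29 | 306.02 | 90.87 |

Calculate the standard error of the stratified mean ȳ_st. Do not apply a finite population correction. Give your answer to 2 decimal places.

V̂(ȳ_st) = Σ W_h² s_h²/n_h, with W_h = N_h/N and N = 1550:
  stratum A: (500/1550)²·49.84²/86 = 3.00562
  stratum B: (325/1550)²·52.53²/81 = 1.49773
  stratum C: (725/1550)²·90.87²/29 = 62.2954
V̂(ȳ_st) = 66.7987
SE(ȳ_st) = √66.7987 = 8.17305

SE(ȳ_st) ≈ 8.17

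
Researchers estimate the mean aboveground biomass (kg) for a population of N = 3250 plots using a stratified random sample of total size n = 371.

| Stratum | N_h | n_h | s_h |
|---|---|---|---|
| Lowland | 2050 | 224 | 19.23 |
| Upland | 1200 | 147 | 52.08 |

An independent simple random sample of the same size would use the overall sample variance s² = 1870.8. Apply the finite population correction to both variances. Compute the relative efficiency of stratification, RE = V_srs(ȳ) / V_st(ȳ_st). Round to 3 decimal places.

RE ≈ 1.600

V̂(ȳ_st) = Σ W_h² (1 − n_h/N_h) s_h²/n_h, with W_h = N_h/N and N = 3250:
  stratum Lowland: (2050/3250)²·(1 − 224/2050)·19.23²/224 = 0.585057
  stratum Upland: (1200/3250)²·(1 − 147/1200)·52.08²/147 = 2.20733
V_st = 2.79239
V_srs = (1 − 371/3250)·1870.8/371 = 4.46696
Relative efficiency = V_srs / V_st = 4.46696/2.79239 = 1.5997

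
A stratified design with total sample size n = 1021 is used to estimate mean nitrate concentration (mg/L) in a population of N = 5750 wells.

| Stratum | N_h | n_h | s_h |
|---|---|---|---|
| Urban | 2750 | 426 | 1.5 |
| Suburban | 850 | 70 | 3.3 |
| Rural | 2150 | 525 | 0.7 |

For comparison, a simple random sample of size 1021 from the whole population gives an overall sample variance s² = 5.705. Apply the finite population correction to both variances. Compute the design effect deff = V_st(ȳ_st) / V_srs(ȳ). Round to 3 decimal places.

deff ≈ 0.922

V̂(ȳ_st) = Σ W_h² (1 − n_h/N_h) s_h²/n_h, with W_h = N_h/N and N = 5750:
  stratum Urban: (2750/5750)²·(1 − 426/2750)·1.5²/426 = 0.00102095
  stratum Suburban: (850/5750)²·(1 − 70/850)·3.3²/70 = 0.00311966
  stratum Rural: (2150/5750)²·(1 − 525/2150)·0.7²/525 = 9.86263e-05
V_st = 0.00423924
V_srs = (1 − 1021/5750)·5.705/1021 = 0.00459549
deff = V_st / V_srs = 0.00423924/0.00459549 = 0.9225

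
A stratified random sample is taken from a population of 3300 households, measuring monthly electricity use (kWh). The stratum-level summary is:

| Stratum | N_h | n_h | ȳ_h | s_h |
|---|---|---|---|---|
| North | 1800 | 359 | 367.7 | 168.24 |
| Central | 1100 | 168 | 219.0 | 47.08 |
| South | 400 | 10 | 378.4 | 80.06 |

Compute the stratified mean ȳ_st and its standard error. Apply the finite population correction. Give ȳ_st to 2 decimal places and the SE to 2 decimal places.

ȳ_st = Σ W_h ȳ_h = (1800·367.7 + 1100·219.0 + 400·378.4)/3300 = 319.43030
V̂(ȳ_st) = Σ W_h² (1 − n_h/N_h) s_h²/n_h, with W_h = N_h/N and N = 3300:
  stratum North: (1800/3300)²·(1 − 359/1800)·168.24²/359 = 18.779
  stratum Central: (1100/3300)²·(1 − 168/1100)·47.08²/168 = 1.24207
  stratum South: (400/3300)²·(1 − 10/400)·80.06²/10 = 9.1818
V̂(ȳ_st) = 29.2029
SE(ȳ_st) = √29.2029 = 5.40397

ȳ_st ≈ 319.43, SE ≈ 5.40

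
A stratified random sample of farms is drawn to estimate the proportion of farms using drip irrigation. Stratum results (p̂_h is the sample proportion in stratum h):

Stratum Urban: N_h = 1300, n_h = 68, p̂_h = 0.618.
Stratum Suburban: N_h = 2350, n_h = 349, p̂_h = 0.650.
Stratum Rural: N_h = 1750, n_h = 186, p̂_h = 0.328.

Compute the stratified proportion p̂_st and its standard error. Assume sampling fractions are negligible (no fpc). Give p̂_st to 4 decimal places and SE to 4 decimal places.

p̂_st ≈ 0.5379, SE ≈ 0.0213

N = 5400; stratum weights W_h = N_h/N.
p̂_st = Σ W_h p̂_h = (1300·0.618 + 2350·0.650 + 1750·0.328)/5400 = 0.53794
V̂(p̂_st) = Σ W_h² p̂_h(1−p̂_h)/(n_h−1):
  stratum Urban: (1300/5400)²·0.618·0.382/67 = 0.00020421
  stratum Suburban: (2350/5400)²·0.650·0.350/348 = 0.000123808
  stratum Rural: (1750/5400)²·0.328·0.672/185 = 0.00012513
V̂(p̂_st) = 0.000453148; SE = √V̂ = 0.0212873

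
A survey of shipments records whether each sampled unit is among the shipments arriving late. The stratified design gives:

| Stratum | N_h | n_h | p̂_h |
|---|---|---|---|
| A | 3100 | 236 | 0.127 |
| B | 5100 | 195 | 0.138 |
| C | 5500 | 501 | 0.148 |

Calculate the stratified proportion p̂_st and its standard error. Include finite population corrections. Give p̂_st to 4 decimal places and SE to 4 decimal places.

N = 13700; stratum weights W_h = N_h/N.
p̂_st = Σ W_h p̂_h = (3100·0.127 + 5100·0.138 + 5500·0.148)/13700 = 0.13953
V̂(p̂_st) = Σ W_h² (1 − n_h/N_h) p̂_h(1−p̂_h)/(n_h−1):
  stratum A: (3100/13700)²·(1 − 236/3100)·0.127·0.873/235 = 2.23174e-05
  stratum B: (5100/13700)²·(1 − 195/5100)·0.138·0.862/194 = 8.17246e-05
  stratum C: (5500/13700)²·(1 − 501/5500)·0.148·0.852/500 = 3.69433e-05
V̂(p̂_st) = 0.000140985; SE = √V̂ = 0.0118737

p̂_st ≈ 0.1395, SE ≈ 0.0119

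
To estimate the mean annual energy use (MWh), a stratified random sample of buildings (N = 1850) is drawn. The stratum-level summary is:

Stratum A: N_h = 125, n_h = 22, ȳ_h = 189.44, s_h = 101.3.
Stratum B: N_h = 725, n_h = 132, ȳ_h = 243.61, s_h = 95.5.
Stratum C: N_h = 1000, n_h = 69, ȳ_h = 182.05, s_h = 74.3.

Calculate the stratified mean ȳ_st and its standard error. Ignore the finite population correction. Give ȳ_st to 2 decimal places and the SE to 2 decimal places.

ȳ_st = Σ W_h ȳ_h = (125·189.44 + 725·243.61 + 1000·182.05)/1850 = 206.67419
V̂(ȳ_st) = Σ W_h² s_h²/n_h, with W_h = N_h/N and N = 1850:
  stratum A: (125/1850)²·101.3²/22 = 2.12948
  stratum B: (725/1850)²·95.5²/132 = 10.6112
  stratum C: (1000/1850)²·74.3²/69 = 23.3768
V̂(ȳ_st) = 36.1175
SE(ȳ_st) = √36.1175 = 6.00978

ȳ_st ≈ 206.67, SE ≈ 6.01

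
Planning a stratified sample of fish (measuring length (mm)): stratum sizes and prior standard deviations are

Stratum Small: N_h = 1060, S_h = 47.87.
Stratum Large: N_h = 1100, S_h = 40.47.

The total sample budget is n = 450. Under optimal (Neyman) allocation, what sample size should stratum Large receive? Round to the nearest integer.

Neyman allocation: n_h = n · N_h S_h / Σ N_i S_i, with n = 450.
  stratum Small: N_h·S_h = 1060·47.87 = 50742.20
  stratum Large: N_h·S_h = 1100·40.47 = 44517.00
Σ N_h S_h = 95259.20
n for stratum Large = 450·44517.00/95259.20 = 210.296 → 210

210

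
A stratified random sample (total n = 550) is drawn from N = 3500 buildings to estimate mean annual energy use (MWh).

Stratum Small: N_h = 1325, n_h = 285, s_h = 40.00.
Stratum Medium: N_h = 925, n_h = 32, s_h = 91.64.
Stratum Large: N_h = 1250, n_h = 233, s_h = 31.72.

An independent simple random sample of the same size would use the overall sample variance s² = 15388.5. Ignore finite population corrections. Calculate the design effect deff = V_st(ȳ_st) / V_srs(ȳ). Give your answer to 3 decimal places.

deff ≈ 0.704

V̂(ȳ_st) = Σ W_h² s_h²/n_h, with W_h = N_h/N and N = 3500:
  stratum Small: (1325/3500)²·40.00²/285 = 0.804583
  stratum Medium: (925/3500)²·91.64²/32 = 18.3302
  stratum Large: (1250/3500)²·31.72²/233 = 0.550801
V_st = 19.6856
V_srs = s²/n = 15388.5/550 = 27.9791
deff = V_st / V_srs = 19.6856/27.9791 = 0.7036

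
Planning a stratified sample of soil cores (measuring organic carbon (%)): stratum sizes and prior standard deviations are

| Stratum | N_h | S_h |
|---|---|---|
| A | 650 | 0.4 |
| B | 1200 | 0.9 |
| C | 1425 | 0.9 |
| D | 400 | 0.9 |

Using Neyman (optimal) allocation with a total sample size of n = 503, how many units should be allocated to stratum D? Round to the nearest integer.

Neyman allocation: n_h = n · N_h S_h / Σ N_i S_i, with n = 503.
  stratum A: N_h·S_h = 650·0.4 = 260.00
  stratum B: N_h·S_h = 1200·0.9 = 1080.00
  stratum C: N_h·S_h = 1425·0.9 = 1282.50
  stratum D: N_h·S_h = 400·0.9 = 360.00
Σ N_h S_h = 2982.50
n for stratum D = 503·360.00/2982.50 = 60.714 → 61

61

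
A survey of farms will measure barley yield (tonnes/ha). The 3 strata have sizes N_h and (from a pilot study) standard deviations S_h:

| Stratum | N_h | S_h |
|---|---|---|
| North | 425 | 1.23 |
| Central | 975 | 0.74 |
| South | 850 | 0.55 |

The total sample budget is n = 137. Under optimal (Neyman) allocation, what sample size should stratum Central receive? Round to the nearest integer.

Neyman allocation: n_h = n · N_h S_h / Σ N_i S_i, with n = 137.
  stratum North: N_h·S_h = 425·1.23 = 522.75
  stratum Central: N_h·S_h = 975·0.74 = 721.50
  stratum South: N_h·S_h = 850·0.55 = 467.50
Σ N_h S_h = 1711.75
n for stratum Central = 137·721.50/1711.75 = 57.745 → 58

58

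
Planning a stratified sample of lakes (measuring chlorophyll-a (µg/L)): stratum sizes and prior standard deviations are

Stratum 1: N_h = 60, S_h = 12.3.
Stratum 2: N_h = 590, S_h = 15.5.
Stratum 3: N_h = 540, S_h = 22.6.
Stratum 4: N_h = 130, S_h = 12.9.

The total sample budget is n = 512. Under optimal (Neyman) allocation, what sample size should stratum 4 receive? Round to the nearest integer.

Neyman allocation: n_h = n · N_h S_h / Σ N_i S_i, with n = 512.
  stratum 1: N_h·S_h = 60·12.3 = 738.00
  stratum 2: N_h·S_h = 590·15.5 = 9145.00
  stratum 3: N_h·S_h = 540·22.6 = 12204.00
  stratum 4: N_h·S_h = 130·12.9 = 1677.00
Σ N_h S_h = 23764.00
n for stratum 4 = 512·1677.00/23764.00 = 36.131 → 36

36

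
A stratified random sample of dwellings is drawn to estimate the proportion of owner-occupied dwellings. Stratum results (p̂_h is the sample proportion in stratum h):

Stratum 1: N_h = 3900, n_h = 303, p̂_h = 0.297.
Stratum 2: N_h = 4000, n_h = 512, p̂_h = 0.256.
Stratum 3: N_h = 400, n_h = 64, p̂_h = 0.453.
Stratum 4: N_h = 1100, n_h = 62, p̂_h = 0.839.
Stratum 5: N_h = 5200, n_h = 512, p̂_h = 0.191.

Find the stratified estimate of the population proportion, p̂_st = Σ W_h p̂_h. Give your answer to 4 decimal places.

N = 14600; stratum weights W_h = N_h/N.
p̂_st = Σ W_h p̂_h = (3900·0.297 + 4000·0.256 + 400·0.453 + 1100·0.839 + 5200·0.191)/14600 = 0.29312

p̂_st ≈ 0.2931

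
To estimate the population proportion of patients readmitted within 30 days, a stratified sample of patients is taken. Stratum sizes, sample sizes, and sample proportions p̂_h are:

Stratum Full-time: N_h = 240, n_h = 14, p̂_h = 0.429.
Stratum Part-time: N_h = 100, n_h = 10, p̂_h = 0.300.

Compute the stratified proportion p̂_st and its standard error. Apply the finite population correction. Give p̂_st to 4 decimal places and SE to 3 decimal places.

N = 340; stratum weights W_h = N_h/N.
p̂_st = Σ W_h p̂_h = (240·0.429 + 100·0.300)/340 = 0.39106
V̂(p̂_st) = Σ W_h² (1 − n_h/N_h) p̂_h(1−p̂_h)/(n_h−1):
  stratum Full-time: (240/340)²·(1 − 14/240)·0.429·0.571/13 = 0.00884121
  stratum Part-time: (100/340)²·(1 − 10/100)·0.300·0.700/9 = 0.00181661
V̂(p̂_st) = 0.0106578; SE = √V̂ = 0.103237

p̂_st ≈ 0.3911, SE ≈ 0.103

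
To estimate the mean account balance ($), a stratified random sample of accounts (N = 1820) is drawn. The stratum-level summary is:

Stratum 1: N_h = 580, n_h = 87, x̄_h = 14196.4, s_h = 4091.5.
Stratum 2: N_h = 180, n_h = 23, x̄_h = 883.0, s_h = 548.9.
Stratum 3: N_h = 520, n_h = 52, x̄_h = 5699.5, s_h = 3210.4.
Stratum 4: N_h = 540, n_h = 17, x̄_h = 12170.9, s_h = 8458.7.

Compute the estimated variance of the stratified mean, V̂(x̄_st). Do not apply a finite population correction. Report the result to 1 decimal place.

V̂(x̄_st) ≈ 406362.4

V̂(x̄_st) = Σ W_h² s_h²/n_h, with W_h = N_h/N and N = 1820:
  stratum 1: (580/1820)²·4091.5²/87 = 19541.6
  stratum 2: (180/1820)²·548.9²/23 = 128.133
  stratum 3: (520/1820)²·3210.4²/52 = 16180
  stratum 4: (540/1820)²·8458.7²/17 = 370513
V̂(x̄_st) = 406362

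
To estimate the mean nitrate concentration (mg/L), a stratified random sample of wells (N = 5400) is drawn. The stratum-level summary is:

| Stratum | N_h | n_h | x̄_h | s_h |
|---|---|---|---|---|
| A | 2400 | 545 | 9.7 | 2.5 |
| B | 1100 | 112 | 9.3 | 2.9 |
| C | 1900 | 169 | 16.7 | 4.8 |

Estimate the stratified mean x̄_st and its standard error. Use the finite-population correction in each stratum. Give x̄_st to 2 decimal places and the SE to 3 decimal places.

x̄_st = Σ W_h x̄_h = (2400·9.7 + 1100·9.3 + 1900·16.7)/5400 = 12.08148
V̂(x̄_st) = Σ W_h² (1 − n_h/N_h) s_h²/n_h, with W_h = N_h/N and N = 5400:
  stratum A: (2400/5400)²·(1 − 545/2400)·2.5²/545 = 0.00175086
  stratum B: (1100/5400)²·(1 − 112/1100)·2.9²/112 = 0.0027986
  stratum C: (1900/5400)²·(1 − 169/1900)·4.8²/169 = 0.0153766
V̂(x̄_st) = 0.019926
SE(x̄_st) = √0.019926 = 0.14116

x̄_st ≈ 12.08, SE ≈ 0.141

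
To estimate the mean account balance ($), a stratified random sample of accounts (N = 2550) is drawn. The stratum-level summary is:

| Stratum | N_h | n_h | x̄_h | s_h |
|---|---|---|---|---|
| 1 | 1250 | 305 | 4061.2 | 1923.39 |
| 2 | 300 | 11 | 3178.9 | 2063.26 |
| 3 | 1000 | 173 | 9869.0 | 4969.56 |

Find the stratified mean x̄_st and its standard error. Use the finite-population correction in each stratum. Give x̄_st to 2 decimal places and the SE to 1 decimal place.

x̄_st = Σ W_h x̄_h = (1250·4061.2 + 300·3178.9 + 1000·9869.0)/2550 = 6234.96863
V̂(x̄_st) = Σ W_h² (1 − n_h/N_h) s_h²/n_h, with W_h = N_h/N and N = 2550:
  stratum 1: (1250/2550)²·(1 − 305/1250)·1923.39²/305 = 2203.42
  stratum 2: (300/2550)²·(1 − 11/300)·2063.26²/11 = 5160.05
  stratum 3: (1000/2550)²·(1 − 173/1000)·4969.56²/173 = 18155.8
V̂(x̄_st) = 25519.2
SE(x̄_st) = √25519.2 = 159.747

x̄_st ≈ 6234.97, SE ≈ 159.7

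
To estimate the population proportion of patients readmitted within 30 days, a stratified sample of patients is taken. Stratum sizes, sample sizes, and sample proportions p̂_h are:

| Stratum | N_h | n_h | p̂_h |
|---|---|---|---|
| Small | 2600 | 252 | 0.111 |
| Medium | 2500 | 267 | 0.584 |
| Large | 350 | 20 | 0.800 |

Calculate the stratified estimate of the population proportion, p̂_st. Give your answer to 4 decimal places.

p̂_st ≈ 0.3722

N = 5450; stratum weights W_h = N_h/N.
p̂_st = Σ W_h p̂_h = (2600·0.111 + 2500·0.584 + 350·0.800)/5450 = 0.37222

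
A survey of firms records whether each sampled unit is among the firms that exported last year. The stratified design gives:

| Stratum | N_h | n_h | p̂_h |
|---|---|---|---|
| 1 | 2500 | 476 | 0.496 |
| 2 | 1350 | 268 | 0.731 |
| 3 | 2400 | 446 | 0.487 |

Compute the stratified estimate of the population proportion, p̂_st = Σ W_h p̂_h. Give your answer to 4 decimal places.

N = 6250; stratum weights W_h = N_h/N.
p̂_st = Σ W_h p̂_h = (2500·0.496 + 1350·0.731 + 2400·0.487)/6250 = 0.54330

p̂_st ≈ 0.5433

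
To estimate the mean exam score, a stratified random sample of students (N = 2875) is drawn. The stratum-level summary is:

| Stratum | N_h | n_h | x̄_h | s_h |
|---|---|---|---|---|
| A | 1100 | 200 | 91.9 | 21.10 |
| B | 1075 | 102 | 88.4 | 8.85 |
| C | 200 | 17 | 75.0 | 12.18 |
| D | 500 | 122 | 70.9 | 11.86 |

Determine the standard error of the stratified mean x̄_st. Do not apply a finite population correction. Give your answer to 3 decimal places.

SE(x̄_st) ≈ 0.714

V̂(x̄_st) = Σ W_h² s_h²/n_h, with W_h = N_h/N and N = 2875:
  stratum A: (1100/2875)²·21.10²/200 = 0.32587
  stratum B: (1075/2875)²·8.85²/102 = 0.107356
  stratum C: (200/2875)²·12.18²/17 = 0.0422309
  stratum D: (500/2875)²·11.86²/122 = 0.0348718
V̂(x̄_st) = 0.510329
SE(x̄_st) = √0.510329 = 0.714373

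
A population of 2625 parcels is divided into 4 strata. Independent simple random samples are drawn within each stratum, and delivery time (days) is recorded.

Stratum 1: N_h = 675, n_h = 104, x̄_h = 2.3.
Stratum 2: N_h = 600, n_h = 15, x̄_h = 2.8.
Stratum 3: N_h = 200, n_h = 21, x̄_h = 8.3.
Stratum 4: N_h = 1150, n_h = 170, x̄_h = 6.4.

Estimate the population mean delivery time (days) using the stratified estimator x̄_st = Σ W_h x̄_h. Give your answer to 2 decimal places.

N = Σ N_h = 2625. Stratum weights W_h = N_h/N.
x̄_st = (675·2.3 + 600·2.8 + 200·8.3 + 1150·6.4) / 2625 = 4.6676

x̄_st ≈ 4.67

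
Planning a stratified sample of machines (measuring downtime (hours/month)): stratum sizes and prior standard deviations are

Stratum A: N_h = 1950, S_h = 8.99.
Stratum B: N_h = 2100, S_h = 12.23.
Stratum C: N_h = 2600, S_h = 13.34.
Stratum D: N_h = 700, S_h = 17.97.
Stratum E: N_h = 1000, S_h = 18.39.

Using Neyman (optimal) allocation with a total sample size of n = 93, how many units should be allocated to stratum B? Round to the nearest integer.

Neyman allocation: n_h = n · N_h S_h / Σ N_i S_i, with n = 93.
  stratum A: N_h·S_h = 1950·8.99 = 17530.50
  stratum B: N_h·S_h = 2100·12.23 = 25683.00
  stratum C: N_h·S_h = 2600·13.34 = 34684.00
  stratum D: N_h·S_h = 700·17.97 = 12579.00
  stratum E: N_h·S_h = 1000·18.39 = 18390.00
Σ N_h S_h = 108866.50
n for stratum B = 93·25683.00/108866.50 = 21.940 → 22

22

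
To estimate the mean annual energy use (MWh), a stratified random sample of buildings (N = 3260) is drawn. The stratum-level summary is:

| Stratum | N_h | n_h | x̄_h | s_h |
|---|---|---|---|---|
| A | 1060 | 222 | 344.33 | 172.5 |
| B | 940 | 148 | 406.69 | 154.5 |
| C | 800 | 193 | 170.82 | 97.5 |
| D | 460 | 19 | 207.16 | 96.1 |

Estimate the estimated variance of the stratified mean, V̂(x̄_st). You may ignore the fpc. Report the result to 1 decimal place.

V̂(x̄_st) = Σ W_h² s_h²/n_h, with W_h = N_h/N and N = 3260:
  stratum A: (1060/3260)²·172.5²/222 = 14.171
  stratum B: (940/3260)²·154.5²/148 = 13.4096
  stratum C: (800/3260)²·97.5²/193 = 2.96617
  stratum D: (460/3260)²·96.1²/19 = 9.67773
V̂(x̄_st) = 40.2245

V̂(x̄_st) ≈ 40.2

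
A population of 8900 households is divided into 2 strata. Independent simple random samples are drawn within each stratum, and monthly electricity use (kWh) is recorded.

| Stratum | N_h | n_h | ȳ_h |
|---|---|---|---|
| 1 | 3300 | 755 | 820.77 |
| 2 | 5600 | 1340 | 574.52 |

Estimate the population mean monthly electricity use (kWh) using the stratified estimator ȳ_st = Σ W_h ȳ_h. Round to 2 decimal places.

ȳ_st ≈ 665.83

N = Σ N_h = 8900. Stratum weights W_h = N_h/N.
ȳ_st = (3300·820.77 + 5600·574.52) / 8900 = 665.8262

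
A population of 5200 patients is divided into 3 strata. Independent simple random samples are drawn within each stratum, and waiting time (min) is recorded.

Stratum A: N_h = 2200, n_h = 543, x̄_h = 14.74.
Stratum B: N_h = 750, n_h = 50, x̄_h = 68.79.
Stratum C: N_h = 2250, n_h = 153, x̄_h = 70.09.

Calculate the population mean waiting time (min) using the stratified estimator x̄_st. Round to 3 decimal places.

x̄_st ≈ 46.485

N = Σ N_h = 5200. Stratum weights W_h = N_h/N.
x̄_st = (2200·14.74 + 750·68.79 + 2250·70.09) / 5200 = 46.48519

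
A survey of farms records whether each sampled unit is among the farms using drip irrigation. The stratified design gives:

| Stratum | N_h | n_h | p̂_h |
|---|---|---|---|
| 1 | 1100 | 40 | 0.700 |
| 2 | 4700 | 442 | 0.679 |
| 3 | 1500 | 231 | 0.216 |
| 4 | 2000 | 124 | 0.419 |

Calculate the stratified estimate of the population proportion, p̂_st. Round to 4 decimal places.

N = 9300; stratum weights W_h = N_h/N.
p̂_st = Σ W_h p̂_h = (1100·0.700 + 4700·0.679 + 1500·0.216 + 2000·0.419)/9300 = 0.55089

p̂_st ≈ 0.5509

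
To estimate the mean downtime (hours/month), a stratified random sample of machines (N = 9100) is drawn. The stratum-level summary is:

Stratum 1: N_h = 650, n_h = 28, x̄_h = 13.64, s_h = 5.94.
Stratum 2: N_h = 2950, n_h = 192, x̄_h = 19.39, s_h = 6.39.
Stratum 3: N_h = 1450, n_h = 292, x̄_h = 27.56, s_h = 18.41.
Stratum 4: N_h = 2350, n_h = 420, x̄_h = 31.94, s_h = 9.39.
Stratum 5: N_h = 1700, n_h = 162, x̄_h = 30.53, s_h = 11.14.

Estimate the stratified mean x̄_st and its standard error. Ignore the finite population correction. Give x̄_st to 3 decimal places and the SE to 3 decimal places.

x̄_st = Σ W_h x̄_h = (650·13.64 + 2950·19.39 + 1450·27.56 + 2350·31.94 + 1700·30.53)/9100 = 25.60313
V̂(x̄_st) = Σ W_h² s_h²/n_h, with W_h = N_h/N and N = 9100:
  stratum 1: (650/9100)²·5.94²/28 = 0.00642923
  stratum 2: (2950/9100)²·6.39²/192 = 0.0223492
  stratum 3: (1450/9100)²·18.41²/292 = 0.0294699
  stratum 4: (2350/9100)²·9.39²/420 = 0.0140002
  stratum 5: (1700/9100)²·11.14²/162 = 0.0267344
V̂(x̄_st) = 0.0989829
SE(x̄_st) = √0.0989829 = 0.314615

x̄_st ≈ 25.603, SE ≈ 0.315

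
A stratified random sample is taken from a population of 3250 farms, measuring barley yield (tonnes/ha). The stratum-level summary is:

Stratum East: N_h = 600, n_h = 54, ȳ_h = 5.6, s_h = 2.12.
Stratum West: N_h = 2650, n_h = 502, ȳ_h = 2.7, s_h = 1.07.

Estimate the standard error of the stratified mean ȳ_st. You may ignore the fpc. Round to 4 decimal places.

SE(ȳ_st) ≈ 0.0660

V̂(ȳ_st) = Σ W_h² s_h²/n_h, with W_h = N_h/N and N = 3250:
  stratum East: (600/3250)²·2.12²/54 = 0.0028367
  stratum West: (2650/3250)²·1.07²/502 = 0.00151631
V̂(ȳ_st) = 0.00435302
SE(ȳ_st) = √0.00435302 = 0.0659774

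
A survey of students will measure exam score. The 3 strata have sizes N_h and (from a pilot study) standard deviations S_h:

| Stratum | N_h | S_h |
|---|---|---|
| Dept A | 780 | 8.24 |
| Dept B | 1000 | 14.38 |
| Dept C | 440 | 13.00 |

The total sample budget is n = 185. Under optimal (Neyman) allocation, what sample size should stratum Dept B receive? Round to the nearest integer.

Neyman allocation: n_h = n · N_h S_h / Σ N_i S_i, with n = 185.
  stratum Dept A: N_h·S_h = 780·8.24 = 6427.20
  stratum Dept B: N_h·S_h = 1000·14.38 = 14380.00
  stratum Dept C: N_h·S_h = 440·13.00 = 5720.00
Σ N_h S_h = 26527.20
n for stratum Dept B = 185·14380.00/26527.20 = 100.286 → 100

100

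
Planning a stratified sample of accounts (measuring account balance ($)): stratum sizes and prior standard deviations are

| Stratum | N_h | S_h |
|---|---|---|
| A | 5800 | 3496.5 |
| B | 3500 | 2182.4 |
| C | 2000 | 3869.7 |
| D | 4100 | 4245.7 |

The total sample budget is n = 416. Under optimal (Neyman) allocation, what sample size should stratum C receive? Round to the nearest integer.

61

Neyman allocation: n_h = n · N_h S_h / Σ N_i S_i, with n = 416.
  stratum A: N_h·S_h = 5800·3496.5 = 20279700.00
  stratum B: N_h·S_h = 3500·2182.4 = 7638400.00
  stratum C: N_h·S_h = 2000·3869.7 = 7739400.00
  stratum D: N_h·S_h = 4100·4245.7 = 17407370.00
Σ N_h S_h = 53064870.00
n for stratum C = 416·7739400.00/53064870.00 = 60.673 → 61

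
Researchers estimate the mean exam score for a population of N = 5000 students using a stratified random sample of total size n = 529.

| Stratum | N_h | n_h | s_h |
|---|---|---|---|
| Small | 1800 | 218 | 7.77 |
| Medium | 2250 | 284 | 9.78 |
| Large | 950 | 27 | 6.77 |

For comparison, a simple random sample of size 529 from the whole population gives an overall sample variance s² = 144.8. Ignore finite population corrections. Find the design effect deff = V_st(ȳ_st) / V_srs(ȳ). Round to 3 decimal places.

deff ≈ 0.604

V̂(ȳ_st) = Σ W_h² s_h²/n_h, with W_h = N_h/N and N = 5000:
  stratum Small: (1800/5000)²·7.77²/218 = 0.0358914
  stratum Medium: (2250/5000)²·9.78²/284 = 0.0682
  stratum Large: (950/5000)²·6.77²/27 = 0.0612803
V_st = 0.165372
V_srs = s²/n = 144.8/529 = 0.273724
deff = V_st / V_srs = 0.165372/0.273724 = 0.6042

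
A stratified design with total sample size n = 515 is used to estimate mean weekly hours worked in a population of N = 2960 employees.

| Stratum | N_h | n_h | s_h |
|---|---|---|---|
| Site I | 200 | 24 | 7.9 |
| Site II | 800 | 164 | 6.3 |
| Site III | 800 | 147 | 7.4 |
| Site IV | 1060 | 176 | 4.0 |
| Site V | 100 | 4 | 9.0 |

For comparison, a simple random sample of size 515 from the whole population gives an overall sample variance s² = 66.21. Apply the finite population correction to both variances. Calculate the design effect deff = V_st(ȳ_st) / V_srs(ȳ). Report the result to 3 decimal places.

V̂(ȳ_st) = Σ W_h² (1 − n_h/N_h) s_h²/n_h, with W_h = N_h/N and N = 2960:
  stratum Site I: (200/2960)²·(1 − 24/200)·7.9²/24 = 0.0104473
  stratum Site II: (800/2960)²·(1 − 164/800)·6.3²/164 = 0.014054
  stratum Site III: (800/2960)²·(1 − 147/800)·7.4²/147 = 0.0222109
  stratum Site IV: (1060/2960)²·(1 − 176/1060)·4.0²/176 = 0.00972259
  stratum Site V: (100/2960)²·(1 − 4/100)·9.0²/4 = 0.0221877
V_st = 0.0786225
V_srs = (1 − 515/2960)·66.21/515 = 0.106195
deff = V_st / V_srs = 0.0786225/0.106195 = 0.7404

deff ≈ 0.740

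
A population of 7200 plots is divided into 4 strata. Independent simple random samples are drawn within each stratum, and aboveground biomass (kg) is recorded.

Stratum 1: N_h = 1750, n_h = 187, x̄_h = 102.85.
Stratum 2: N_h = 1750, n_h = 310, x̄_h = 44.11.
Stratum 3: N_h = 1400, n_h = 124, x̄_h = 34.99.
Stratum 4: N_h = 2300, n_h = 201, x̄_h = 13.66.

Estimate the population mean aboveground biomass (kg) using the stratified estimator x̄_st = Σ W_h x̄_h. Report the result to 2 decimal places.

N = Σ N_h = 7200. Stratum weights W_h = N_h/N.
x̄_st = (1750·102.85 + 1750·44.11 + 1400·34.99 + 2300·13.66) / 7200 = 46.8867

x̄_st ≈ 46.89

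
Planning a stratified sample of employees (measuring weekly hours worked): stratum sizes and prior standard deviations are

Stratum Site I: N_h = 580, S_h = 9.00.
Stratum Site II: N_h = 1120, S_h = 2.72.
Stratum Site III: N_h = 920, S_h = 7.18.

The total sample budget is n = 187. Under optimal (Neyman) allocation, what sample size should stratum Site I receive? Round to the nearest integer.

Neyman allocation: n_h = n · N_h S_h / Σ N_i S_i, with n = 187.
  stratum Site I: N_h·S_h = 580·9.00 = 5220.00
  stratum Site II: N_h·S_h = 1120·2.72 = 3046.40
  stratum Site III: N_h·S_h = 920·7.18 = 6605.60
Σ N_h S_h = 14872.00
n for stratum Site I = 187·5220.00/14872.00 = 65.636 → 66

66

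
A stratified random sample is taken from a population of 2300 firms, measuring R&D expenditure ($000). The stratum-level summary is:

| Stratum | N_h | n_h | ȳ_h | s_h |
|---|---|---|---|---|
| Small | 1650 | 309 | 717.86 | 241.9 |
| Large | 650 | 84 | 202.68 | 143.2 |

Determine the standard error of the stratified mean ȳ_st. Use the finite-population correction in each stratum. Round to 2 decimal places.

SE(ȳ_st) ≈ 9.81

V̂(ȳ_st) = Σ W_h² (1 − n_h/N_h) s_h²/n_h, with W_h = N_h/N and N = 2300:
  stratum Small: (1650/2300)²·(1 − 309/1650)·241.9²/309 = 79.2082
  stratum Large: (650/2300)²·(1 − 84/650)·143.2²/84 = 16.9778
V̂(ȳ_st) = 96.186
SE(ȳ_st) = √96.186 = 9.80745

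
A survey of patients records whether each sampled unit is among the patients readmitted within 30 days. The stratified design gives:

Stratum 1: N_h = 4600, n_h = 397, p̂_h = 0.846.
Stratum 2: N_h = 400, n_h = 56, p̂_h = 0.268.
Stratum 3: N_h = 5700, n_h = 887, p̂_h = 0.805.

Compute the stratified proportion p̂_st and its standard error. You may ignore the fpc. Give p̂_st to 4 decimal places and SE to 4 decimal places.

N = 10700; stratum weights W_h = N_h/N.
p̂_st = Σ W_h p̂_h = (4600·0.846 + 400·0.268 + 5700·0.805)/10700 = 0.80255
V̂(p̂_st) = Σ W_h² p̂_h(1−p̂_h)/(n_h−1):
  stratum 1: (4600/10700)²·0.846·0.154/396 = 6.08057e-05
  stratum 2: (400/10700)²·0.268·0.732/55 = 4.98466e-06
  stratum 3: (5700/10700)²·0.805·0.195/886 = 5.02781e-05
V̂(p̂_st) = 0.000116068; SE = √V̂ = 0.0107735

p̂_st ≈ 0.8026, SE ≈ 0.0108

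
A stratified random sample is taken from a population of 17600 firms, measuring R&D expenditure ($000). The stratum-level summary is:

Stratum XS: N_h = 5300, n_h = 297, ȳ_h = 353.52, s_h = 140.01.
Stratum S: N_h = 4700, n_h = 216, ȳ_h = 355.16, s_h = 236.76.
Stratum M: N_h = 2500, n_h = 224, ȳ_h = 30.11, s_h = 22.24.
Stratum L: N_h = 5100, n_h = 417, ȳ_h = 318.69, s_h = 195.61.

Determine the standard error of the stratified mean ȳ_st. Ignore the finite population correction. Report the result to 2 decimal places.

V̂(ȳ_st) = Σ W_h² s_h²/n_h, with W_h = N_h/N and N = 17600:
  stratum XS: (5300/17600)²·140.01²/297 = 5.98533
  stratum S: (4700/17600)²·236.76²/216 = 18.5069
  stratum M: (2500/17600)²·22.24²/224 = 0.0445529
  stratum L: (5100/17600)²·195.61²/417 = 7.70479
V̂(ȳ_st) = 32.2416
SE(ȳ_st) = √32.2416 = 5.67817

SE(ȳ_st) ≈ 5.68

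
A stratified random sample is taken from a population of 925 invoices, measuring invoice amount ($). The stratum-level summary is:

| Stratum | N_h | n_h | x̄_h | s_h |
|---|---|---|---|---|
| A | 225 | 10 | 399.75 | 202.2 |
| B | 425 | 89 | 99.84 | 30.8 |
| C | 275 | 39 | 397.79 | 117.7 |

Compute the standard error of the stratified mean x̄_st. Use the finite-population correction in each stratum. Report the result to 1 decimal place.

SE(x̄_st) ≈ 16.1

V̂(x̄_st) = Σ W_h² (1 − n_h/N_h) s_h²/n_h, with W_h = N_h/N and N = 925:
  stratum A: (225/925)²·(1 − 10/225)·202.2²/10 = 231.153
  stratum B: (425/925)²·(1 − 89/425)·30.8²/89 = 1.77892
  stratum C: (275/925)²·(1 − 39/275)·117.7²/39 = 26.9432
V̂(x̄_st) = 259.875
SE(x̄_st) = √259.875 = 16.1206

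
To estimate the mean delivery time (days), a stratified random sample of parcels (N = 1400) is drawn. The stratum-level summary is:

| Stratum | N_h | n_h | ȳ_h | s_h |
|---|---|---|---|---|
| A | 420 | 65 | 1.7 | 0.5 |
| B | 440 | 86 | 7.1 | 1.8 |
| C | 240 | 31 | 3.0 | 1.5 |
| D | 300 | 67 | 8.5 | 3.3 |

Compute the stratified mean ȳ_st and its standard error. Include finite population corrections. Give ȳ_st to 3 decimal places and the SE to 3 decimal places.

ȳ_st = Σ W_h ȳ_h = (420·1.7 + 440·7.1 + 240·3.0 + 300·8.5)/1400 = 5.07714
V̂(ȳ_st) = Σ W_h² (1 − n_h/N_h) s_h²/n_h, with W_h = N_h/N and N = 1400:
  stratum A: (420/1400)²·(1 − 65/420)·0.5²/65 = 0.000292582
  stratum B: (440/1400)²·(1 − 86/440)·1.8²/86 = 0.00299396
  stratum C: (240/1400)²·(1 − 31/240)·1.5²/31 = 0.00185747
  stratum D: (300/1400)²·(1 − 67/300)·3.3²/67 = 0.00579661
V̂(ȳ_st) = 0.0109406
SE(ȳ_st) = √0.0109406 = 0.104597

ȳ_st ≈ 5.077, SE ≈ 0.105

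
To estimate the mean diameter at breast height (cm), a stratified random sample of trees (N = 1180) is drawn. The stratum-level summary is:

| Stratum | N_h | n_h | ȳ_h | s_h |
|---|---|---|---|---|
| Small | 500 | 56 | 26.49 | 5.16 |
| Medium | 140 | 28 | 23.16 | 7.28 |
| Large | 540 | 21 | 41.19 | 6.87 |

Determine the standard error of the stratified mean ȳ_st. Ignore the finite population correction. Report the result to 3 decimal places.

V̂(ȳ_st) = Σ W_h² s_h²/n_h, with W_h = N_h/N and N = 1180:
  stratum Small: (500/1180)²·5.16²/56 = 0.0853665
  stratum Medium: (140/1180)²·7.28²/28 = 0.0266438
  stratum Large: (540/1180)²·6.87²/21 = 0.470671
V̂(ȳ_st) = 0.582682
SE(ȳ_st) = √0.582682 = 0.763336

SE(ȳ_st) ≈ 0.763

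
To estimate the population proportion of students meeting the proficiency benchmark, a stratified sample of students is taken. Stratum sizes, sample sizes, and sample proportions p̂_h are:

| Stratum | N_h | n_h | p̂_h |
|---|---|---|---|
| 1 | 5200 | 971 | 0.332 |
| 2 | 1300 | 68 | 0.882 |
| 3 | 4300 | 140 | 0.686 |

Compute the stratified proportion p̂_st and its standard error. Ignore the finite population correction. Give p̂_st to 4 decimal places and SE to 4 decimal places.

N = 10800; stratum weights W_h = N_h/N.
p̂_st = Σ W_h p̂_h = (5200·0.332 + 1300·0.882 + 4300·0.686)/10800 = 0.53915
V̂(p̂_st) = Σ W_h² p̂_h(1−p̂_h)/(n_h−1):
  stratum 1: (5200/10800)²·0.332·0.668/970 = 5.30032e-05
  stratum 2: (1300/10800)²·0.882·0.118/67 = 2.25069e-05
  stratum 3: (4300/10800)²·0.686·0.314/139 = 0.000245657
V̂(p̂_st) = 0.000321167; SE = √V̂ = 0.0179211

p̂_st ≈ 0.5391, SE ≈ 0.0179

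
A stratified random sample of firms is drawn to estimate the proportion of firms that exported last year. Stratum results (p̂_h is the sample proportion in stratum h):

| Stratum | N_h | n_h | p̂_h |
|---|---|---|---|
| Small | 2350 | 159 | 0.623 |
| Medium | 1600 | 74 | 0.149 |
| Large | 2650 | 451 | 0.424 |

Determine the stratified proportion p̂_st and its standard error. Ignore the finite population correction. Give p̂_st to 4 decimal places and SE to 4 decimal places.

p̂_st ≈ 0.4282, SE ≈ 0.0194

N = 6600; stratum weights W_h = N_h/N.
p̂_st = Σ W_h p̂_h = (2350·0.623 + 1600·0.149 + 2650·0.424)/6600 = 0.42819
V̂(p̂_st) = Σ W_h² p̂_h(1−p̂_h)/(n_h−1):
  stratum Small: (2350/6600)²·0.623·0.377/158 = 0.00018846
  stratum Medium: (1600/6600)²·0.149·0.851/73 = 0.000102081
  stratum Large: (2650/6600)²·0.424·0.576/450 = 8.74943e-05
V̂(p̂_st) = 0.000378036; SE = √V̂ = 0.0194431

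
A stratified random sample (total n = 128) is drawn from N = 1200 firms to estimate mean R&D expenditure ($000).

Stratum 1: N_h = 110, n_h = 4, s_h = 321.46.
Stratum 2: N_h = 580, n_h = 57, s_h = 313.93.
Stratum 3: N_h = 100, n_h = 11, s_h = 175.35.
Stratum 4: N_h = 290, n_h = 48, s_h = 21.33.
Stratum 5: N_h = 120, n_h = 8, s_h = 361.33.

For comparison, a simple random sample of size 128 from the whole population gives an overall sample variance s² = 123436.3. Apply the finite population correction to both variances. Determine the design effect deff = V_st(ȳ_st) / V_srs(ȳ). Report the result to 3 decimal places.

deff ≈ 0.863

V̂(ȳ_st) = Σ W_h² (1 − n_h/N_h) s_h²/n_h, with W_h = N_h/N and N = 1200:
  stratum 1: (110/1200)²·(1 − 4/110)·321.46²/4 = 209.185
  stratum 2: (580/1200)²·(1 − 57/580)·313.93²/57 = 364.215
  stratum 3: (100/1200)²·(1 − 11/100)·175.35²/11 = 17.2761
  stratum 4: (290/1200)²·(1 − 48/290)·21.33²/48 = 0.461946
  stratum 5: (120/1200)²·(1 − 8/120)·361.33²/8 = 152.319
V_st = 743.457
V_srs = (1 − 128/1200)·123436.3/128 = 861.483
deff = V_st / V_srs = 743.457/861.483 = 0.8630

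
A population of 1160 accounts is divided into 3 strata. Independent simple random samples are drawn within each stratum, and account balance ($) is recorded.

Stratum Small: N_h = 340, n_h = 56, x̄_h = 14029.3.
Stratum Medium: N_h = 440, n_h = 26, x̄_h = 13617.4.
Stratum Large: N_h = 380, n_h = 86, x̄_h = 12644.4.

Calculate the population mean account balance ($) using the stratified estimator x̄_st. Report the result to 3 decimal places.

N = Σ N_h = 1160. Stratum weights W_h = N_h/N.
x̄_st = (340·14029.3 + 440·13617.4 + 380·12644.4) / 1160 = 13419.38793

x̄_st ≈ 13419.388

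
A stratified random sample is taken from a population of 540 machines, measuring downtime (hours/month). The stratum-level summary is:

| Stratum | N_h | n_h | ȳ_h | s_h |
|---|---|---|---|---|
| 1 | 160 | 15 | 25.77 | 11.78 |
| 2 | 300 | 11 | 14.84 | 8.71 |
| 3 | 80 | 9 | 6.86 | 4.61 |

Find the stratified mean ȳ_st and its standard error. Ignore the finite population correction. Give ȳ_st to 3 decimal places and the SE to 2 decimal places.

ȳ_st = Σ W_h ȳ_h = (160·25.77 + 300·14.84 + 80·6.86)/540 = 16.89630
V̂(ȳ_st) = Σ W_h² s_h²/n_h, with W_h = N_h/N and N = 540:
  stratum 1: (160/540)²·11.78²/15 = 0.812179
  stratum 2: (300/540)²·8.71²/11 = 2.12862
  stratum 3: (80/540)²·4.61²/9 = 0.0518265
V̂(ȳ_st) = 2.99263
SE(ȳ_st) = √2.99263 = 1.72992

ȳ_st ≈ 16.896, SE ≈ 1.73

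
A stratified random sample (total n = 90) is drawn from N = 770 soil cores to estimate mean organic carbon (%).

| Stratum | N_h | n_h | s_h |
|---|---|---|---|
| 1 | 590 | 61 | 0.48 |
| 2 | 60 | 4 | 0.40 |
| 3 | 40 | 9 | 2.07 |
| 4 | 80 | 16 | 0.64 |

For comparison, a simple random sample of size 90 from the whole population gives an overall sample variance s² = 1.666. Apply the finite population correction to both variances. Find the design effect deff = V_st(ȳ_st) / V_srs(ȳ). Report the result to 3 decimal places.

V̂(ȳ_st) = Σ W_h² (1 − n_h/N_h) s_h²/n_h, with W_h = N_h/N and N = 770:
  stratum 1: (590/770)²·(1 − 61/590)·0.48²/61 = 0.00198829
  stratum 2: (60/770)²·(1 − 4/60)·0.40²/4 = 0.000226682
  stratum 3: (40/770)²·(1 − 9/40)·2.07²/9 = 0.000995723
  stratum 4: (80/770)²·(1 − 16/80)·0.64²/16 = 0.000221069
V_st = 0.00343176
V_srs = (1 − 90/770)·1.666/90 = 0.0163475
deff = V_st / V_srs = 0.00343176/0.0163475 = 0.2099

deff ≈ 0.210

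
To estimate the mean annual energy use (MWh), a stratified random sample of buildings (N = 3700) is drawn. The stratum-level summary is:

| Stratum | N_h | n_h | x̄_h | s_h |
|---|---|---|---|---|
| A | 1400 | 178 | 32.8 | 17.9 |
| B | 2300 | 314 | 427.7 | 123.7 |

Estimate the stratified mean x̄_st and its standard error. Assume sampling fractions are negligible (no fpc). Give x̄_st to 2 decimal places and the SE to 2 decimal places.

x̄_st ≈ 278.28, SE ≈ 4.37

x̄_st = Σ W_h x̄_h = (1400·32.8 + 2300·427.7)/3700 = 278.27838
V̂(x̄_st) = Σ W_h² s_h²/n_h, with W_h = N_h/N and N = 3700:
  stratum A: (1400/3700)²·17.9²/178 = 0.257714
  stratum B: (2300/3700)²·123.7²/314 = 18.8305
V̂(x̄_st) = 19.0882
SE(x̄_st) = √19.0882 = 4.36901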